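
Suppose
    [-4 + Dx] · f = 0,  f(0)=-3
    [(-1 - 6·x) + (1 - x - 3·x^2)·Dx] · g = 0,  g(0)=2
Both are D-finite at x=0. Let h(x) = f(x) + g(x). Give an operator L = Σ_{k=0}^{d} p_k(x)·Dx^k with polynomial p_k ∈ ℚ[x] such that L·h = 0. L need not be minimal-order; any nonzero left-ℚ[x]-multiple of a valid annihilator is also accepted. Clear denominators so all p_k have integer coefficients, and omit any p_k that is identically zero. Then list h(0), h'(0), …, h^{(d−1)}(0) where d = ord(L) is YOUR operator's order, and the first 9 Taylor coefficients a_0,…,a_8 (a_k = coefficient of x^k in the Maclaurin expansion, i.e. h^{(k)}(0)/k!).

L = (16 - 8·x + 360·x^2 + 288·x^3) + (8 - 50·x - 134·x^2 + 96·x^3 + 144·x^4)·Dx + (-3 + 13·x + 11·x^2 - 42·x^3 - 36·x^4)·Dx^2  (order 2).
h: a_k = -1, -10, -16, -18, 6, 272/5, 2654/15, 44546/105, 106168/105, …
ICs: h(0) = -1, h′(0) = -10.

f: a_k = -3, -12, -24, -32, -32, -128/5, -256/15, -1024/105, -512/105, …
g: a_k = 2, 2, 8, 14, 38, 80, 194, 434, 1016, …
Sum ⇒ L₀ = lclm(L_f,L_g) in ℚ(x)⟨Dx⟩.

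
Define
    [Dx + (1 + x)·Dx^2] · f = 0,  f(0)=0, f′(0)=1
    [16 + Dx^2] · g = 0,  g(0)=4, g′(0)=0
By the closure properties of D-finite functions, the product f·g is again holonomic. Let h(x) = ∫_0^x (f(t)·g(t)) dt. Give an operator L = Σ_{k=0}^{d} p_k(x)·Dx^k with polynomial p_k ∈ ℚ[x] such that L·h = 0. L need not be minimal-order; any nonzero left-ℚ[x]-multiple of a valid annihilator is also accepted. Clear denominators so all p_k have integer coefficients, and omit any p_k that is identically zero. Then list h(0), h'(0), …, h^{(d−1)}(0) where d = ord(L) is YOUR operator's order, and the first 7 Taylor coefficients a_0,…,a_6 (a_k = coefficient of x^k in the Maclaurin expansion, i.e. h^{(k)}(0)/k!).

f: a_k = 0, 1, -1/2, 1/3, -1/4, 1/5, -1/6, …
g: a_k = 4, 0, -32, 0, 128/3, 0, -1024/45, …
h₀=f·g: eliminate ⇒ L₀, order ≤ 2·2.
Integrate: L := L₀·Dx.
L = (15072 + 62976·x + 97024·x^2 + 65536·x^3 + 16384·x^4)·Dx + (1984 + 6080·x + 6144·x^2 + 2048·x^3)·Dx^2 + (1950 + 8000·x + 12192·x^2 + 8192·x^3 + 2048·x^4)·Dx^3 + (124 + 380·x + 384·x^2 + 128·x^3)·Dx^4 + (63 + 254·x + 383·x^2 + 256·x^3 + 64·x^4)·Dx^5  (order 5).
h: a_k = 0, 0, 2, -2/3, -23/3, 3, 82/15, …
ICs: h(0) = 0, h′(0) = 0, h′′(0) = 4, h′′′(0) = -4, h′′′′(0) = -184.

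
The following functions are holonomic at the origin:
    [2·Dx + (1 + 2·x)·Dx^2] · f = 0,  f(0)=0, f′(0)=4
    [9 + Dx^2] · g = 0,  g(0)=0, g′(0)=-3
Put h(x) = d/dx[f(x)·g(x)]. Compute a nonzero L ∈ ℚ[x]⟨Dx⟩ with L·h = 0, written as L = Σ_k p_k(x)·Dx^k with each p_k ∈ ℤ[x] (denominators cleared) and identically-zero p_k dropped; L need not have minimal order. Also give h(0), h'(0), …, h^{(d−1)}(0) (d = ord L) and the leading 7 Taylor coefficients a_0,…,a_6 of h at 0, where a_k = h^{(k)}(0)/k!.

L = (-1890 - 5103·x + 24057·x^2 + 163296·x^3 + 344088·x^4 + 314928·x^5 + 104976·x^6) + (-297 + 1998·x + 19440·x^2 + 51840·x^3 + 58320·x^4 + 23328·x^5)·Dx + (-147 + 738·x + 11106·x^2 + 44064·x^3 + 80352·x^4 + 69984·x^5 + 23328·x^6)·Dx^2 + (-33 + 222·x + 2160·x^2 + 5760·x^3 + 6480·x^4 + 2592·x^5)·Dx^3 + (7 + 145·x + 937·x^2 + 2880·x^3 + 4680·x^4 + 3888·x^5 + 1296·x^6)·Dx^4  (order 4).
h: a_k = 0, -24, 36, 8, 30, -135, 2527/10, …
ICs: h(0) = 0, h′(0) = -24, h′′(0) = 72, h′′′(0) = 48.

f: a_k = 0, 4, -4, 16/3, -8, 64/5, -64/3, …
g: a_k = 0, -3, 0, 9/2, 0, -81/40, 0, …
L₀ := L_f ⊗_s L_g (sym. prod.), ord ≤ 4.
h₀' ⇒ L via d/dx closure of L₀.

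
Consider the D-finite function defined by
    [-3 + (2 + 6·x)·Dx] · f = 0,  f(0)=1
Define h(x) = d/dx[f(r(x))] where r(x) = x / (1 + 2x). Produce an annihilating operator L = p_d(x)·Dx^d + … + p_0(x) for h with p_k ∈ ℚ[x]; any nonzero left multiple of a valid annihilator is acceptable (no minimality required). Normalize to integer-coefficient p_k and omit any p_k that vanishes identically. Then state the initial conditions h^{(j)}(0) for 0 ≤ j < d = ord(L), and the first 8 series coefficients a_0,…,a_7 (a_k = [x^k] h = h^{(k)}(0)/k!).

f: a_k = 1, 3/2, -9/8, 27/16, -405/128, 1701/256, -15309/1024, 72171/2048, …
f∘r: x↦r, Dx↦Dx/r' in L_f ⇒ L₀.
Derive L from L₀ (diff closure).
L = (-11 - 40·x) + (-2 - 14·x - 20·x^2)·Dx  (order 1).
h: a_k = 3/2, -33/4, 585/16, -4965/32, 169545/256, -1477503/512, 26328981/2048, -239121645/4096, …
ICs: h(0) = 3/2.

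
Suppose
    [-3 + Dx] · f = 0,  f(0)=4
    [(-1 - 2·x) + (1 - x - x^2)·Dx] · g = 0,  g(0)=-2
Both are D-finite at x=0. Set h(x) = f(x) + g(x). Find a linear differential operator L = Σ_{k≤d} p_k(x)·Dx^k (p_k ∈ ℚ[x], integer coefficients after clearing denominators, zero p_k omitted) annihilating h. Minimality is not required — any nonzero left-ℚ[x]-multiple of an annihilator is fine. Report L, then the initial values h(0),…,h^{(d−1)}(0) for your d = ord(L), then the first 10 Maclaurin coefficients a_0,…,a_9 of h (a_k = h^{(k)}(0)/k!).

L = (3 + 9·x + 45·x^2 + 18·x^3) + (5 - 24·x - 15·x^2 + 18·x^3 + 9·x^4)·Dx + (-2 + 7·x - 8·x^3 - 3·x^4)·Dx^2  (order 2).
h: a_k = 2, 10, 14, 12, 7/2, -79/10, -439/20, -5637/140, -75431/1120, -122957/1120, …
ICs: h(0) = 2, h′(0) = 10.

f: a_k = 4, 12, 18, 18, 27/2, 81/10, 81/20, 243/140, 729/1120, 243/1120, …
g: a_k = -2, -2, -4, -6, -10, -16, -26, -42, -68, -110, …
L₀ := lclm(L_f,L_g); ord L₀ ≤ 1+1.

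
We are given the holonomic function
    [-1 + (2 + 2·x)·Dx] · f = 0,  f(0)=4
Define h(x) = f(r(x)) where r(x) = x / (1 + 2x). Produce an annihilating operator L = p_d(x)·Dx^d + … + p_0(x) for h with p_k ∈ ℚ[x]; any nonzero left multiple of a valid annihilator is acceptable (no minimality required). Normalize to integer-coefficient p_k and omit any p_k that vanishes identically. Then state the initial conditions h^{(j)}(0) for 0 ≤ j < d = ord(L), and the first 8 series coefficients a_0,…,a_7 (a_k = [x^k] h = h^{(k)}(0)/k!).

L = -1 + (2 + 10·x + 12·x^2)·Dx  (order 1).
h: a_k = 4, 2, -9/2, 41/4, -757/32, 3543/64, -33645/256, 162105/512, …
ICs: h(0) = 4.

f: a_k = 4, 2, -1/2, 1/4, -5/32, 7/64, -21/256, 33/512, …
h₀=f(r): pull back L_f along r ⇒ L₀.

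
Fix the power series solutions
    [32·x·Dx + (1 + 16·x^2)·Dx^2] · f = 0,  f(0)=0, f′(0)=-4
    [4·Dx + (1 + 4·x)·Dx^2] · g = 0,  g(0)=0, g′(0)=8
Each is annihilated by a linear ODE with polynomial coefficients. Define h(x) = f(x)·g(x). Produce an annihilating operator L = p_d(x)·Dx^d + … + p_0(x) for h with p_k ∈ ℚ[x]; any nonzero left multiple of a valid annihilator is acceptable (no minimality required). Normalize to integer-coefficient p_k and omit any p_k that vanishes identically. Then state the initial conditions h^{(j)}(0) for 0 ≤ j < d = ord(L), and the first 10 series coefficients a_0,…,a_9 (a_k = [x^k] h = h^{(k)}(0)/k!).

L = (1536 + 11264·x + 81920·x^2 + 638976·x^3 + 1966080·x^4 + 3407872·x^5 + 4194304·x^7)·Dx + (288 + 7936·x + 78848·x^2 + 495616·x^3 + 2228224·x^4 + 6094848·x^5 + 9175040·x^6 + 3145728·x^7 + 14680064·x^8)·Dx^2 + (48 + 1024·x + 12288·x^2 + 79872·x^3 + 368640·x^4 + 1277952·x^5 + 3145728·x^6 + 4718592·x^7 + 3145728·x^8 + 8388608·x^9)·Dx^3 + (5 + 72·x + 592·x^2 + 3584·x^3 + 16896·x^4 + 61440·x^5 + 172032·x^6 + 393216·x^7 + 589824·x^8 + 524288·x^9 + 1048576·x^10)·Dx^4  (order 4).
h: a_k = 0, 0, -32, 64, 0, 512/3, -106496/45, 90112/15, 0, 7929856/315, …
ICs: h(0) = 0, h′(0) = 0, h′′(0) = -64, h′′′(0) = 384.

f: a_k = 0, -4, 0, 64/3, 0, -1024/5, 0, 16384/7, 0, -262144/9, …
g: a_k = 0, 8, -16, 128/3, -128, 2048/5, -4096/3, 32768/7, -16384, 524288/9, …
Product ⇒ symmetric product L₀, ord ≤ 4.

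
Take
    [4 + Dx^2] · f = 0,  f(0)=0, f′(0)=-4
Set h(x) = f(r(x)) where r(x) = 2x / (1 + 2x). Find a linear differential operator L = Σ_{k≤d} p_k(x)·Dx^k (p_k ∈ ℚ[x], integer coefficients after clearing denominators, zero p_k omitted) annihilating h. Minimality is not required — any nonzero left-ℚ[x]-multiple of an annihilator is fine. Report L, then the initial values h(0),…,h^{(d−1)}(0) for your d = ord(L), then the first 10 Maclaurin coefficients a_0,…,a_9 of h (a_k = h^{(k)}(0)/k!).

L = 16 + (4 + 24·x + 48·x^2 + 32·x^3)·Dx + (1 + 8·x + 24·x^2 + 32·x^3 + 16·x^4)·Dx^2  (order 2).
h: a_k = 0, -8, 16, -32/3, -64, 5504/15, -1280, 1131008/315, -388096/45, 50444288/2835, …
ICs: h(0) = 0, h′(0) = -8.

f: a_k = 0, -4, 0, 8/3, 0, -8/15, 0, 16/315, 0, -8/2835, …
Change of var in L_f (x↦r) gives L₀.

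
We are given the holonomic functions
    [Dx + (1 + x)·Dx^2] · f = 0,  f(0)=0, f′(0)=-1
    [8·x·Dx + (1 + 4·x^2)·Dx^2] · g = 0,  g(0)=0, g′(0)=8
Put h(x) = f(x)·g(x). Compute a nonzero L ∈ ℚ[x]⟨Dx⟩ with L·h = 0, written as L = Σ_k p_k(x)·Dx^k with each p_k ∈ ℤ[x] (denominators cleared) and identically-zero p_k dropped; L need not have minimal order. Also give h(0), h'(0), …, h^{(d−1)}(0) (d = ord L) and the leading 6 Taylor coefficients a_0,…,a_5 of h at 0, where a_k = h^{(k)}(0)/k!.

f: a_k = 0, -1, 1/2, -1/3, 1/4, -1/5, …
g: a_k = 0, 8, 0, -32/3, 0, 128/5, …
f·g: L₀ = L_f ⊗_s L_g, ord ≤ 2·2.
L = (288 + 560·x + 3584·x^2 + 8640·x^3 + 7680·x^4 + 3328·x^5 + 1024·x^7)·Dx + (258 + 1840·x + 6992·x^2 + 19264·x^3 + 29440·x^4 + 23808·x^5 + 8960·x^6 + 3072·x^7 + 3584·x^8)·Dx^2 + (36 + 628·x + 2496·x^2 + 6192·x^3 + 12288·x^4 + 15936·x^5 + 12288·x^6 + 5376·x^7 + 3072·x^8 + 2048·x^9)·Dx^3 + (17 + 66·x + 241·x^2 + 608·x^3 + 1152·x^4 + 1728·x^5 + 2016·x^6 + 1536·x^7 + 768·x^8 + 512·x^9 + 256·x^10)·Dx^4  (order 4).
h: a_k = 0, 0, -8, 4, 8, -10/3, …
ICs: h(0) = 0, h′(0) = 0, h′′(0) = -16, h′′′(0) = 24.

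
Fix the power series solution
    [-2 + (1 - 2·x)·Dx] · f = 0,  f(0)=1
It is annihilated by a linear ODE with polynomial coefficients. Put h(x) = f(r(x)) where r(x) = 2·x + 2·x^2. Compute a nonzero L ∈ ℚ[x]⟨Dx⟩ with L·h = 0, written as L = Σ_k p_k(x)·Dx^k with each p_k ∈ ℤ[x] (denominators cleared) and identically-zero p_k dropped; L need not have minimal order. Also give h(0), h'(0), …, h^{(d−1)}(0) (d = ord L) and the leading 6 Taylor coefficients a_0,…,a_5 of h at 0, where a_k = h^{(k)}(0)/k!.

L = (4 + 8·x) + (-1 + 4·x + 4·x^2)·Dx  (order 1).
h: a_k = 1, 4, 20, 96, 464, 2240, …
ICs: h(0) = 1.

f: a_k = 1, 2, 4, 8, 16, 32, …
Substitute x→r, Dx→(1/r')Dx; clear ⇒ L₀.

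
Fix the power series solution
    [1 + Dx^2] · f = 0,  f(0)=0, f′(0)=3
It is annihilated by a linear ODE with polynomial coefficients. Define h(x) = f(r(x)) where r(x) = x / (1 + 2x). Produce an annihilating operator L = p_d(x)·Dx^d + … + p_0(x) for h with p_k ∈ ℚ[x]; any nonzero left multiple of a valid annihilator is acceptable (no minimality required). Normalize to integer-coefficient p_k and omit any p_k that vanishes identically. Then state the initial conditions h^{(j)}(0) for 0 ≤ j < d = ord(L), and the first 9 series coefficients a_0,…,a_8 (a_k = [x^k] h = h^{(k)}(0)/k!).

L = 1 + (4 + 24·x + 48·x^2 + 32·x^3)·Dx + (1 + 8·x + 24·x^2 + 32·x^3 + 16·x^4)·Dx^2  (order 2).
h: a_k = 0, 3, -6, 23/2, -21, 1441/40, -225/4, 123479/1680, -6599/120, …
ICs: h(0) = 0, h′(0) = 3.

f: a_k = 0, 3, 0, -1/2, 0, 1/40, 0, -1/1680, 0, …
L₀ from L_f via x↦r, Dx↦r'^{-1}Dx.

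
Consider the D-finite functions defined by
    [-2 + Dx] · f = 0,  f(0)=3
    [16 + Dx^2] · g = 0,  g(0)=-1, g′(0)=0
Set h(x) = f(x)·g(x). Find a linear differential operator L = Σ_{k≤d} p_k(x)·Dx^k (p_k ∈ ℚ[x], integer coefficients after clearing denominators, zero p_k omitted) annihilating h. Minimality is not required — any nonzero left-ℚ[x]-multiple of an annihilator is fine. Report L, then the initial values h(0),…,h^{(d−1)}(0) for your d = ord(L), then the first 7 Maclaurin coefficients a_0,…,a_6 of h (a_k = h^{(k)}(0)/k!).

L = 20 - 4·Dx + Dx^2  (order 2).
h: a_k = -3, -6, 18, 44, 14, -164/5, -156/5, …
ICs: h(0) = -3, h′(0) = -6.

f: a_k = 3, 6, 6, 4, 2, 4/5, 4/15, …
g: a_k = -1, 0, 8, 0, -32/3, 0, 256/45, …
L₀ := L_f ⊗_s L_g (sym. prod.), ord ≤ 2.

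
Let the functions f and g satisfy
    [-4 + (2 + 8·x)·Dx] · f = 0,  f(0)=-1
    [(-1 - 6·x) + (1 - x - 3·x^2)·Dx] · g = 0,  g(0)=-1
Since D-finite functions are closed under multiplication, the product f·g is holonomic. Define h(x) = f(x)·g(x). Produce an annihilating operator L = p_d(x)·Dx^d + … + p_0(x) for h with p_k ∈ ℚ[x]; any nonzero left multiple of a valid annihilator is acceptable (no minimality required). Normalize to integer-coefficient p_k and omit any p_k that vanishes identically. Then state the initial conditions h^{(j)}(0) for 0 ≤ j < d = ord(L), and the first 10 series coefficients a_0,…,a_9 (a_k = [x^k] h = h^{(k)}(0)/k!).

f: a_k = -1, -2, 2, -4, 10, -28, 84, -264, 858, -2860, …
g: a_k = -1, -1, -4, -7, -19, -40, -97, -217, -508, -1159, …
Product ⇒ symmetric product L₀, ord ≤ 1.
L = (3 + 8·x + 18·x^2) + (-1 - 3·x + 7·x^2 + 12·x^3)·Dx  (order 1).
h: a_k = 1, 3, 4, 17, 19, 98, 71, 629, -16, 4731, …
ICs: h(0) = 1.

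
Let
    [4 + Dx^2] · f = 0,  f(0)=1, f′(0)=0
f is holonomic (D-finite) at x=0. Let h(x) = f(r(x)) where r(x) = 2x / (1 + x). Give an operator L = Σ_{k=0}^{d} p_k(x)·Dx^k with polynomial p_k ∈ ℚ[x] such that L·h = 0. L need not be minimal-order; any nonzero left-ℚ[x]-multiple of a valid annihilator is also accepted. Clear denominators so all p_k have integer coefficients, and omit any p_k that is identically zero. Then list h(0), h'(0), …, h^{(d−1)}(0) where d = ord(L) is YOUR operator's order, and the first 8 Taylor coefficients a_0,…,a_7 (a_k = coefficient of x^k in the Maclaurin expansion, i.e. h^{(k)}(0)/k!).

L = 16 + (2 + 6·x + 6·x^2 + 2·x^3)·Dx + (1 + 4·x + 6·x^2 + 4·x^3 + x^4)·Dx^2  (order 2).
h: a_k = 1, 0, -8, 16, -40/3, -32/3, 2744/45, -656/5, …
ICs: h(0) = 1, h′(0) = 0.

f: a_k = 1, 0, -2, 0, 2/3, 0, -4/45, 0, …
h₀=f(r): pull back L_f along r ⇒ L₀.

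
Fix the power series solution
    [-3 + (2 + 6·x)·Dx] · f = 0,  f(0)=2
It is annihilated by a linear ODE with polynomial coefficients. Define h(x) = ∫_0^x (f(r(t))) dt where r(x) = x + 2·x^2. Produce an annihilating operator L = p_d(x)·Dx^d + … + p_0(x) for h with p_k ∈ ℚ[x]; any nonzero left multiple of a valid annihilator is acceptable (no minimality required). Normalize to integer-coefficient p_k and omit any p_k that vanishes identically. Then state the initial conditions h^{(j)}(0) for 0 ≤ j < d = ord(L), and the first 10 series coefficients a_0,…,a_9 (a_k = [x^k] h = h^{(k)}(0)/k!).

L = (-3 - 12·x)·Dx + (2 + 6·x + 12·x^2)·Dx^2  (order 2).
h: a_k = 0, 2, 3/2, 5/4, -45/32, 63/64, 135/256, -11205/3584, 41715/8192, -31365/16384, …
ICs: h(0) = 0, h′(0) = 2.

f: a_k = 2, 3, -9/4, 27/8, -405/64, 1701/128, -15309/512, 72171/1024, -2814669/16384, 14073345/32768, …
Change of var in L_f (x↦r) gives L₀.
∫: right-multiply L₀ by Dx.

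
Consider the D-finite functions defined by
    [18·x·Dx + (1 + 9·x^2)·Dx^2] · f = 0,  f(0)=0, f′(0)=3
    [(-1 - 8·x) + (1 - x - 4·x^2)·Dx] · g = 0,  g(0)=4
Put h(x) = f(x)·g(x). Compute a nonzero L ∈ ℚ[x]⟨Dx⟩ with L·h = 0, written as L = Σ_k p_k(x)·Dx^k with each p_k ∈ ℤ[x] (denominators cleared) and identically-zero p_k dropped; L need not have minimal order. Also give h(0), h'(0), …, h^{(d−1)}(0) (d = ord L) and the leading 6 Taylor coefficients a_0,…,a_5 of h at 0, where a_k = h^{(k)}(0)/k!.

L = (8 + 18·x + 216·x^2) + (2 - 2·x + 36·x^2 + 216·x^3)·Dx + (-1 + x - 5·x^2 + 9·x^3 + 36·x^4)·Dx^2  (order 2).
h: a_k = 0, 12, 12, 24, 72, 1812/5, …
ICs: h(0) = 0, h′(0) = 12.

f: a_k = 0, 3, 0, -9, 0, 243/5, …
g: a_k = 4, 4, 20, 36, 116, 260, …
Product ⇒ symmetric product L₀, ord ≤ 2.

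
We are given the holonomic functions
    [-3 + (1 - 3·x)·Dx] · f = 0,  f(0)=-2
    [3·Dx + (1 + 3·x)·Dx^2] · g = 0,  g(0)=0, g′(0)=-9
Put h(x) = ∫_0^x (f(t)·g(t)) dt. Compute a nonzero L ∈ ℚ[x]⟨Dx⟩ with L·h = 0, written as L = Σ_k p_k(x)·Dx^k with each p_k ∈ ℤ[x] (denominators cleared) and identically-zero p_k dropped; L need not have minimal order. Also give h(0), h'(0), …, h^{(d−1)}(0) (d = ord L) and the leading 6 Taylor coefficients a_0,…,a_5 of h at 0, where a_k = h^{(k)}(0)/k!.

L = 9·Dx + (3 + 27·x)·Dx^2 + (-1 + 9·x^2)·Dx^3  (order 3).
h: a_k = 0, 0, 9, 9, 135/4, 567/10, …
ICs: h(0) = 0, h′(0) = 0, h′′(0) = 18.

f: a_k = -2, -6, -18, -54, -162, -486, …
g: a_k = 0, -9, 27/2, -27, 243/4, -729/5, …
Product ⇒ symmetric product L₀, ord ≤ 2.
h=∫₀ˣh₀: take L = L₀·Dx.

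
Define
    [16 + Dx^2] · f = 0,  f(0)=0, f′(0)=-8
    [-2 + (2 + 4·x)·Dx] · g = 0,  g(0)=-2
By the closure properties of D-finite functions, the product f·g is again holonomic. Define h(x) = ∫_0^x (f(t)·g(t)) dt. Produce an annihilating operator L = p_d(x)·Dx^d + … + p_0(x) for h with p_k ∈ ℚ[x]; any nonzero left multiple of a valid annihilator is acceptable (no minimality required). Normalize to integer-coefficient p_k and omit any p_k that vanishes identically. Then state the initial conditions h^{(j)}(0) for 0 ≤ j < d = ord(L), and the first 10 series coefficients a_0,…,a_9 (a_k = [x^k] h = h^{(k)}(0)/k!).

L = (19 + 64·x + 64·x^2)·Dx + (-2 - 4·x)·Dx^2 + (1 + 4·x + 4·x^2)·Dx^3  (order 3).
h: a_k = 0, 0, 8, 16/3, -38/3, -104/15, 341/45, 134/35, -7687/2520, -17/567, …
ICs: h(0) = 0, h′(0) = 0, h′′(0) = 16.

f: a_k = 0, -8, 0, 64/3, 0, -256/15, 0, 2048/315, 0, -4096/2835, …
g: a_k = -2, -2, 1, -1, 5/4, -7/4, 21/8, -33/8, 429/64, -715/64, …
h₀=f·g: eliminate ⇒ L₀, order ≤ 2·1.
Integrate: L := L₀·Dx.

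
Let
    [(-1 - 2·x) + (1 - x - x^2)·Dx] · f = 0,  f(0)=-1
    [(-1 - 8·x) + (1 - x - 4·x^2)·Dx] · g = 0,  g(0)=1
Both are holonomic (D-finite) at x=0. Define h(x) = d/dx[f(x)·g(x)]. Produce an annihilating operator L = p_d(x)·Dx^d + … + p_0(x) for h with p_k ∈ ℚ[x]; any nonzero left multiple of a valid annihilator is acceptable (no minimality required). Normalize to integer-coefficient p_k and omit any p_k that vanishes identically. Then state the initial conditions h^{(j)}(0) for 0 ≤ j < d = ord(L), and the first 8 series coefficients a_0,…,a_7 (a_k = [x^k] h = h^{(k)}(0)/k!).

f: a_k = -1, -1, -2, -3, -5, -8, -13, -21, …
g: a_k = 1, 1, 5, 9, 29, 65, 181, 441, …
f·g: L₀ = L_f ⊗_s L_g, ord ≤ 1·1.
Differentiate: ansatz ord ≤ ord L₀ ⇒ L.
L = (16 + 18·x - 12·x^2 - 352·x^3 + 12·x^4 + 600·x^5 + 320·x^6) + (-2 - 4·x + 39·x^2 + 8·x^3 - 140·x^4 - 21·x^5 + 140·x^6 + 64·x^7)·Dx  (order 1).
h: a_k = -2, -16, -57, -224, -700, -2262, -6706, -20000, …
ICs: h(0) = -2.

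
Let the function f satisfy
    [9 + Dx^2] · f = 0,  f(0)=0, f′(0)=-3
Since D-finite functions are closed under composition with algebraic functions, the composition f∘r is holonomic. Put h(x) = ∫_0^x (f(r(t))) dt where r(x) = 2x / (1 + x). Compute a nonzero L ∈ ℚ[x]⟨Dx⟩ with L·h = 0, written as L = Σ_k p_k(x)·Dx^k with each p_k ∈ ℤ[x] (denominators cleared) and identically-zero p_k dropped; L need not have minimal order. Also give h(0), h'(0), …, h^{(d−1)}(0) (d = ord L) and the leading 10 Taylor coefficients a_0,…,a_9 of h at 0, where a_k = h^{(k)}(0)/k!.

f: a_k = 0, -3, 0, 9/2, 0, -81/40, 0, 243/560, 0, -243/4480, …
f∘r: x↦r, Dx↦Dx/r' in L_f ⇒ L₀.
∫: right-multiply L₀ by Dx.
L = 36·Dx + (2 + 6·x + 6·x^2 + 2·x^3)·Dx^2 + (1 + 4·x + 6·x^2 + 4·x^3 + x^4)·Dx^3  (order 3).
h: a_k = 0, 0, -3, 2, 15/2, -102/5, 121/5, -30/7, -6693/140, 1882/15, …
ICs: h(0) = 0, h′(0) = 0, h′′(0) = -6.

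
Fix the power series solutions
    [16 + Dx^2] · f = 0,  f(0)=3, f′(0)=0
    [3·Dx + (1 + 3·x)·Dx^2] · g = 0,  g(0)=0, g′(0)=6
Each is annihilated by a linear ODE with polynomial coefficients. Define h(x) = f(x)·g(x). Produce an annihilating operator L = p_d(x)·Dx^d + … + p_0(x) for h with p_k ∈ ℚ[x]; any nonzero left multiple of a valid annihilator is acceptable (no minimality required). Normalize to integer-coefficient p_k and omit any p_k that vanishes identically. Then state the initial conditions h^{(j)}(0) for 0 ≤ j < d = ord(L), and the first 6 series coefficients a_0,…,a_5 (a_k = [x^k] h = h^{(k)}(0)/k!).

f: a_k = 3, 0, -24, 0, 32, 0, …
g: a_k = 0, 6, -9, 18, -81/2, 486/5, …
L₀ := L_f ⊗_s L_g (sym. prod.), ord ≤ 4.
L = (2272 + 127488·x + 781056·x^2 + 1769472·x^3 + 1327104·x^4) + (4416 + 50112·x + 165888·x^2 + 165888·x^3)·Dx + (1022 + 19392·x + 102816·x^2 + 221184·x^3 + 165888·x^4)·Dx^2 + (276 + 3132·x + 10368·x^2 + 10368·x^3)·Dx^3 + (55 + 714·x + 3375·x^2 + 6912·x^3 + 5184·x^4)·Dx^4  (order 4).
h: a_k = 0, 18, -27, -90, 189/2, 258/5, …
ICs: h(0) = 0, h′(0) = 18, h′′(0) = -54, h′′′(0) = -540.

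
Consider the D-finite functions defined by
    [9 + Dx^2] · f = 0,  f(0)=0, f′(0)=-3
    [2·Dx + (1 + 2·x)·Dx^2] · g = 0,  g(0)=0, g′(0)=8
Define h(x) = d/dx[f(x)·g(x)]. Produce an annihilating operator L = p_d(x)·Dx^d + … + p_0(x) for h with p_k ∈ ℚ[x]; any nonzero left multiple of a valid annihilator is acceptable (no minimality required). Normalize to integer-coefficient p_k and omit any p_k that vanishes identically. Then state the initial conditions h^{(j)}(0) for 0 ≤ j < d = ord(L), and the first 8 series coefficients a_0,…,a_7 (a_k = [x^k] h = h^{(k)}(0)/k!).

L = (-1890 - 5103·x + 24057·x^2 + 163296·x^3 + 344088·x^4 + 314928·x^5 + 104976·x^6) + (-297 + 1998·x + 19440·x^2 + 51840·x^3 + 58320·x^4 + 23328·x^5)·Dx + (-147 + 738·x + 11106·x^2 + 44064·x^3 + 80352·x^4 + 69984·x^5 + 23328·x^6)·Dx^2 + (-33 + 222·x + 2160·x^2 + 5760·x^3 + 6480·x^4 + 2592·x^5)·Dx^3 + (7 + 145·x + 937·x^2 + 2880·x^3 + 4680·x^4 + 3888·x^5 + 1296·x^6)·Dx^4  (order 4).
h: a_k = 0, -48, 72, 16, 60, -270, 2527/5, -6852/7, …
ICs: h(0) = 0, h′(0) = -48, h′′(0) = 144, h′′′(0) = 96.

f: a_k = 0, -3, 0, 9/2, 0, -81/40, 0, 243/560, …
g: a_k = 0, 8, -8, 32/3, -16, 128/5, -128/3, 512/7, …
Product ⇒ symmetric product L₀, ord ≤ 4.
h=h₀': d/dx-closure on L₀ ⇒ L.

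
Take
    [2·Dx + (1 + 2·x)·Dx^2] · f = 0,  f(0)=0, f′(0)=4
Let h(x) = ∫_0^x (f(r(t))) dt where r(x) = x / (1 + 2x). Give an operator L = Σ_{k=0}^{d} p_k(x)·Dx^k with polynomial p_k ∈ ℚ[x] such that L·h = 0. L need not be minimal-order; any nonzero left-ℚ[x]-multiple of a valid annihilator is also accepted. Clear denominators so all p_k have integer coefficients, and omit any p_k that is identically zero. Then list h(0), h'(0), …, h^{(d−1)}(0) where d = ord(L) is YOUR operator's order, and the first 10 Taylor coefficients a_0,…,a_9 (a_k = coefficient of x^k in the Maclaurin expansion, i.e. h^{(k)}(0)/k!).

f: a_k = 0, 4, -4, 16/3, -8, 64/5, -64/3, 256/7, -64, 1024/9, …
Substitute x→r, Dx→(1/r')Dx; clear ⇒ L₀.
∫: right-multiply L₀ by Dx.
L = (6 + 16·x)·Dx^2 + (1 + 6·x + 8·x^2)·Dx^3  (order 3).
h: a_k = 0, 0, 2, -4, 28/3, -24, 992/15, -192, 4064/7, -5440/3, …
ICs: h(0) = 0, h′(0) = 0, h′′(0) = 4.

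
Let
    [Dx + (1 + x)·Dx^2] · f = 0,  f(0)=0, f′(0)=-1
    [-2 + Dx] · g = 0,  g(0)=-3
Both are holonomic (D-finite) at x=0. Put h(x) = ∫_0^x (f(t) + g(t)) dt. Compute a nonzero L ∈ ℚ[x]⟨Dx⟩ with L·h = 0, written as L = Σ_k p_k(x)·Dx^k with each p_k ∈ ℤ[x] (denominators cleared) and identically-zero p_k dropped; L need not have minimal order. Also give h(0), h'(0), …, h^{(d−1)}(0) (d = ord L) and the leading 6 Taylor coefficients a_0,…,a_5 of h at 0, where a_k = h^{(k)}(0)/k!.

f: a_k = 0, -1, 1/2, -1/3, 1/4, -1/5, …
g: a_k = -3, -6, -6, -4, -2, -4/5, …
f+g: L₀ = lclm(L_f,L_g), ord ≤ 2+1.
Integrate: L := L₀·Dx.
L = (-8 - 4·x)·Dx^2 + (-2 - 8·x - 4·x^2)·Dx^3 + (3 + 5·x + 2·x^2)·Dx^4  (order 4).
h: a_k = 0, -3, -7/2, -11/6, -13/12, -7/20, …
ICs: h(0) = 0, h′(0) = -3, h′′(0) = -7, h′′′(0) = -11.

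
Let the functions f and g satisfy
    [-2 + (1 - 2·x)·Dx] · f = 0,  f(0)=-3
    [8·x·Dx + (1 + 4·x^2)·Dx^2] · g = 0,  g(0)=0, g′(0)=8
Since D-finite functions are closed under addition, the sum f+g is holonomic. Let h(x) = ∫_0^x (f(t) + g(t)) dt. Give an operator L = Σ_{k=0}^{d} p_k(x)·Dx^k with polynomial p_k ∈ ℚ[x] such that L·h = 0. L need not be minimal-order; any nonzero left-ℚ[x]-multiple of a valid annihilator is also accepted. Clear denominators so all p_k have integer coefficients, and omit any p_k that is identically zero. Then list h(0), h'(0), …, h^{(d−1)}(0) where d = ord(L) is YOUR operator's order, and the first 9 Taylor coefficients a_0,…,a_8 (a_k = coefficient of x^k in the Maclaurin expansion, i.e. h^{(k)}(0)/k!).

f: a_k = -3, -6, -12, -24, -48, -96, -192, -384, -768, …
g: a_k = 0, 8, 0, -32/3, 0, 128/5, 0, -512/7, 0, …
f+g: L₀ = lclm(L_f,L_g), ord ≤ 1+2.
Integrate: L := L₀·Dx.
L = (-8 + 64·x + 96·x^2)·Dx^2 + (8 - 8·x + 32·x^2 + 96·x^3)·Dx^3 + (-1 + 16·x^4)·Dx^4  (order 4).
h: a_k = 0, -3, 1, -4, -26/3, -48/5, -176/15, -192/7, -400/7, …
ICs: h(0) = 0, h′(0) = -3, h′′(0) = 2, h′′′(0) = -24.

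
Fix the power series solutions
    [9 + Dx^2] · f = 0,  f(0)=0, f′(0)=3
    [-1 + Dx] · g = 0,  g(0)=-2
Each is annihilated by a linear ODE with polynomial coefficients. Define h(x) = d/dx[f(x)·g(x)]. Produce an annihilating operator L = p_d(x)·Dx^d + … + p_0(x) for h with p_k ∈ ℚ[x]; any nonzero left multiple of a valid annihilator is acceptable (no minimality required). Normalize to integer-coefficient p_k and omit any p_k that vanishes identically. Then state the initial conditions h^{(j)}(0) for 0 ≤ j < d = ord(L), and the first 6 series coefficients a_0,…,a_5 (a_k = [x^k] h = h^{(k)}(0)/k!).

f: a_k = 0, 3, 0, -9/2, 0, 81/40, …
g: a_k = -2, -2, -1, -1/3, -1/12, -1/60, …
L₀ := L_f ⊗_s L_g (sym. prod.), ord ≤ 2.
h₀' ⇒ L via d/dx closure of L₀.
L = 10 - 2·Dx + Dx^2  (order 2).
h: a_k = -6, -12, 18, 32, 1, -78/5, …
ICs: h(0) = -6, h′(0) = -12.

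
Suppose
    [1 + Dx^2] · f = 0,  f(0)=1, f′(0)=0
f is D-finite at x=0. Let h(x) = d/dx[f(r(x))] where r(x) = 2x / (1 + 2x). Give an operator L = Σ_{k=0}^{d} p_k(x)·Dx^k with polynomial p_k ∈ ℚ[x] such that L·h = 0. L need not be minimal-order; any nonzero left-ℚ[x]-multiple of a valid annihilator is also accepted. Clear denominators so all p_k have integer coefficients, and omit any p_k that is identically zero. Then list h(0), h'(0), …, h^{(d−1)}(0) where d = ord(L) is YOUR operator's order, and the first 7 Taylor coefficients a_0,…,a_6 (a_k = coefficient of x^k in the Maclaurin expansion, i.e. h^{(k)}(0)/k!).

f: a_k = 1, 0, -1/2, 0, 1/24, 0, -1/720, …
f∘r: x↦r, Dx↦Dx/r' in L_f ⇒ L₀.
Differentiate: ansatz ord ≤ ord L₀ ⇒ L.
L = (28 + 96·x + 96·x^2) + (12 + 72·x + 144·x^2 + 96·x^3)·Dx + (1 + 8·x + 24·x^2 + 32·x^3 + 16·x^4)·Dx^2  (order 2).
h: a_k = 0, -4, 24, -280/3, 880/3, -12008/15, 9744/5, …
ICs: h(0) = 0, h′(0) = -4.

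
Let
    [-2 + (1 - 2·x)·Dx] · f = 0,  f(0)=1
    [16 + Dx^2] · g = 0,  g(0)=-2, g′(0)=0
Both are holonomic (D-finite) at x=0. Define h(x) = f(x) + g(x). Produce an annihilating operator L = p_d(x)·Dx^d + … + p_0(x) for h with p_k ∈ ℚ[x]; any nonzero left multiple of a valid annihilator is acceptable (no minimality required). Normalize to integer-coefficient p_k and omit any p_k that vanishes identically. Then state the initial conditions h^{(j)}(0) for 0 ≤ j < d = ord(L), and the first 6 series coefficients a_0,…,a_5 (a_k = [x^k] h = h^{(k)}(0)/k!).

L = (160 - 256·x + 256·x^2) + (-48 + 224·x - 384·x^2 + 256·x^3)·Dx + (10 - 16·x + 16·x^2)·Dx^2 + (-3 + 14·x - 24·x^2 + 16·x^3)·Dx^3  (order 3).
h: a_k = -1, 2, 20, 8, -16/3, 32, …
ICs: h(0) = -1, h′(0) = 2, h′′(0) = 40.

f: a_k = 1, 2, 4, 8, 16, 32, …
g: a_k = -2, 0, 16, 0, -64/3, 0, …
f+g: L₀ = lclm(L_f,L_g), ord ≤ 1+2.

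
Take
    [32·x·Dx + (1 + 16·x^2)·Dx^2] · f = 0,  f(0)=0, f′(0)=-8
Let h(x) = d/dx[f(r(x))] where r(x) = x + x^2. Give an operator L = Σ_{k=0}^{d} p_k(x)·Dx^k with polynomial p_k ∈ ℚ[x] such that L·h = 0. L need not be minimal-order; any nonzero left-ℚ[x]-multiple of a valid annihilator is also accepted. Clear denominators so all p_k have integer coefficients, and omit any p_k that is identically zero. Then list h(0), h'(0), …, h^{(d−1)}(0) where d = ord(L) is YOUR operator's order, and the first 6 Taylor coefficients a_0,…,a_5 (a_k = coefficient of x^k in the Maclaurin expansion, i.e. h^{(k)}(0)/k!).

f: a_k = 0, -8, 0, 128/3, 0, -2048/5, …
f∘r: x↦r, Dx↦Dx/r' in L_f ⇒ L₀.
h₀' ⇒ L via d/dx closure of L₀.
L = (-2 + 32·x + 128·x^2 + 192·x^3 + 96·x^4) + (1 + 2·x + 16·x^2 + 64·x^3 + 80·x^4 + 32·x^5)·Dx  (order 1).
h: a_k = -8, -16, 128, 512, -1408, -12032, …
ICs: h(0) = -8.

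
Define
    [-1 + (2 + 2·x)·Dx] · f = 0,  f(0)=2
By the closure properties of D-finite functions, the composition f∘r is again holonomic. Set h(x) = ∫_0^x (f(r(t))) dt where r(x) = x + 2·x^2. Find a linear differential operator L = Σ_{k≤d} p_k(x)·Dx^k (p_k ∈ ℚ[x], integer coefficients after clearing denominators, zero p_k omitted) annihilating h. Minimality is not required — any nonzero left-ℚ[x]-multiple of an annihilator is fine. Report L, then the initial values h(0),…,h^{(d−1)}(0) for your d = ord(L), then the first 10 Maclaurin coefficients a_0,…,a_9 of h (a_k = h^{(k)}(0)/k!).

L = (-1 - 4·x)·Dx + (2 + 2·x + 4·x^2)·Dx^2  (order 2).
h: a_k = 0, 2, 1/2, 7/12, -7/32, -21/320, 119/768, -27/512, -791/8192, 17843/147456, …
ICs: h(0) = 0, h′(0) = 2.

f: a_k = 2, 1, -1/4, 1/8, -5/64, 7/128, -21/512, 33/1024, -429/16384, 715/32768, …
f∘r: x↦r, Dx↦Dx/r' in L_f ⇒ L₀.
∫: right-multiply L₀ by Dx.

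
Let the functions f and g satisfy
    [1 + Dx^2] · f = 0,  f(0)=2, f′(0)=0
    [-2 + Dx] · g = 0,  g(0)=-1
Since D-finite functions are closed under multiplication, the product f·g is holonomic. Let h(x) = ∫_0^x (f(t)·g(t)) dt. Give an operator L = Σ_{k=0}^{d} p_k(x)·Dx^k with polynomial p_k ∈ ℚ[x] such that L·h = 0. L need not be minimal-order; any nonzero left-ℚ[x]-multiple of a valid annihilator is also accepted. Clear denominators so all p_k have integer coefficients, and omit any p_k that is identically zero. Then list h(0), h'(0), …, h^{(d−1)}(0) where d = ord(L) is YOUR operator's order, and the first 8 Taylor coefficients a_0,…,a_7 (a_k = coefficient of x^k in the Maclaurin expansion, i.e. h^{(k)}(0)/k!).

f: a_k = 2, 0, -1, 0, 1/12, 0, -1/360, 0, …
g: a_k = -1, -2, -2, -4/3, -2/3, -4/15, -4/45, -8/315, …
Sym-product of L_f,L_g gives L₀ (≤ ord 2).
h=∫h₀ ⇒ L = L₀·Dx.
L = 5·Dx - 4·Dx^2 + Dx^3  (order 3).
h: a_k = 0, -2, -2, -1, -1/6, 7/60, 19/180, 13/280, …
ICs: h(0) = 0, h′(0) = -2, h′′(0) = -4.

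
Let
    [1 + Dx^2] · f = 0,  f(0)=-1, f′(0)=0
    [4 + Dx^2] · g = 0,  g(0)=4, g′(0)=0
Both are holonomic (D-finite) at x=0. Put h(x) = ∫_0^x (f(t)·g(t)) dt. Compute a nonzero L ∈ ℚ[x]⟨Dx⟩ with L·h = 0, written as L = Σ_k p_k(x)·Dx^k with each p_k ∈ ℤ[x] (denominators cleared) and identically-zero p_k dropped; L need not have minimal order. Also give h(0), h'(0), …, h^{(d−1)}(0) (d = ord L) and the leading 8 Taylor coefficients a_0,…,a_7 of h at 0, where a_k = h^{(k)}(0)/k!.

L = 9·Dx + 10·Dx^3 + Dx^5  (order 5).
h: a_k = 0, -4, 0, 10/3, 0, -41/30, 0, 73/252, …
ICs: h(0) = 0, h′(0) = -4, h′′(0) = 0, h′′′(0) = 20, h′′′′(0) = 0.

f: a_k = -1, 0, 1/2, 0, -1/24, 0, 1/720, 0, …
g: a_k = 4, 0, -8, 0, 8/3, 0, -16/45, 0, …
h₀=f·g: eliminate ⇒ L₀, order ≤ 2·2.
∫: right-multiply L₀ by Dx.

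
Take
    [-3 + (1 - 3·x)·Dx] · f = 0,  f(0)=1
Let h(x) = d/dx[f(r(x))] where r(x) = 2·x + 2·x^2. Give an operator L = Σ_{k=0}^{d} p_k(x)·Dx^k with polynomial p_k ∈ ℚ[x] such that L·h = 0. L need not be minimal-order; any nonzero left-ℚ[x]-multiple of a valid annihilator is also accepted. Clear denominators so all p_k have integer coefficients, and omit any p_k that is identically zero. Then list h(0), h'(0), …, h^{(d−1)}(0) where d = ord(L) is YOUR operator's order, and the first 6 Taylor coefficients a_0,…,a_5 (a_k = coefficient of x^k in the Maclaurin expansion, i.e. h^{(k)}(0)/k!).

L = (14 + 36·x + 36·x^2) + (-1 + 4·x + 18·x^2 + 12·x^3)·Dx  (order 1).
h: a_k = 6, 84, 864, 7920, 68040, 561168, …
ICs: h(0) = 6.

f: a_k = 1, 3, 9, 27, 81, 243, …
Substitute x→r, Dx→(1/r')Dx; clear ⇒ L₀.
Derive L from L₀ (diff closure).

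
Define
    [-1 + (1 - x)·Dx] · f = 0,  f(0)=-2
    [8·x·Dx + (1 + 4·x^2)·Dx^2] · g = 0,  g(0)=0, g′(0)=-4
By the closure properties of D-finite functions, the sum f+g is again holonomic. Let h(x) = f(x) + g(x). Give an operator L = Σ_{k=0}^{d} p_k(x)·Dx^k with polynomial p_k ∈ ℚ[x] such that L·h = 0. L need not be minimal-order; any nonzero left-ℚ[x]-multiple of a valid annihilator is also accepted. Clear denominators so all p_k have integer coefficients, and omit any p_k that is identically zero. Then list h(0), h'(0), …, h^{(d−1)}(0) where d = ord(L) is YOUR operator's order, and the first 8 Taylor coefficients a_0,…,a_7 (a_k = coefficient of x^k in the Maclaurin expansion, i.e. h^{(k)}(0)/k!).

L = (-8 + 32·x + 96·x^2)·Dx + (7 - 8·x - 20·x^2 + 96·x^3)·Dx^2 + (-1 - 3·x - 12·x^3 + 16·x^4)·Dx^3  (order 3).
h: a_k = -2, -6, -2, 10/3, -2, -74/5, -2, 242/7, …
ICs: h(0) = -2, h′(0) = -6, h′′(0) = -4.

f: a_k = -2, -2, -2, -2, -2, -2, -2, -2, …
g: a_k = 0, -4, 0, 16/3, 0, -64/5, 0, 256/7, …
h₀=f+g: left-lcm gives L₀, ord ≤ 3.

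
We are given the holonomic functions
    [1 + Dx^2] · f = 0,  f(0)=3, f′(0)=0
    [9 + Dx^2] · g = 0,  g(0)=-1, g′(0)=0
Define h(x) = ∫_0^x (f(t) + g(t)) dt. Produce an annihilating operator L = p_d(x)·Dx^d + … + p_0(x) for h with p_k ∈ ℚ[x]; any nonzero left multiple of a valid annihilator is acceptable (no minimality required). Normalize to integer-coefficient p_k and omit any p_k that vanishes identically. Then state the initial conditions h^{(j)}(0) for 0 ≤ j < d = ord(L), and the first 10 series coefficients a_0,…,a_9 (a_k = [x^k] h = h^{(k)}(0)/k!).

f: a_k = 3, 0, -3/2, 0, 1/8, 0, -1/240, 0, 1/13440, 0, …
g: a_k = -1, 0, 9/2, 0, -27/8, 0, 81/80, 0, -729/4480, 0, …
Weyl lclm of L_f,L_g ⇒ L₀ (ord ≤ 4).
Integrate: L := L₀·Dx.
L = 9·Dx + 10·Dx^3 + Dx^5  (order 5).
h: a_k = 0, 2, 0, 1, 0, -13/20, 0, 121/840, 0, -1093/60480, …
ICs: h(0) = 0, h′(0) = 2, h′′(0) = 0, h′′′(0) = 6, h′′′′(0) = 0.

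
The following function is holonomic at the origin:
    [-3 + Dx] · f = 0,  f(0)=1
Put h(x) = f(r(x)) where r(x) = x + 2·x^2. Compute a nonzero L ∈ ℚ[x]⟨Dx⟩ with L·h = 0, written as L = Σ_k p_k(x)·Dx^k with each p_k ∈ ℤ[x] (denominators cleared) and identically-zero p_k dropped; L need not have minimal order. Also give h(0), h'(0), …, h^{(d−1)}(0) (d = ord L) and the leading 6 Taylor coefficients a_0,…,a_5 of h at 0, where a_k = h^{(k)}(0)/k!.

f: a_k = 1, 3, 9/2, 9/2, 27/8, 81/40, …
h₀=f(r): pull back L_f along r ⇒ L₀.
L = (-3 - 12·x) + Dx  (order 1).
h: a_k = 1, 3, 21/2, 45/2, 387/8, 3321/40, …
ICs: h(0) = 1.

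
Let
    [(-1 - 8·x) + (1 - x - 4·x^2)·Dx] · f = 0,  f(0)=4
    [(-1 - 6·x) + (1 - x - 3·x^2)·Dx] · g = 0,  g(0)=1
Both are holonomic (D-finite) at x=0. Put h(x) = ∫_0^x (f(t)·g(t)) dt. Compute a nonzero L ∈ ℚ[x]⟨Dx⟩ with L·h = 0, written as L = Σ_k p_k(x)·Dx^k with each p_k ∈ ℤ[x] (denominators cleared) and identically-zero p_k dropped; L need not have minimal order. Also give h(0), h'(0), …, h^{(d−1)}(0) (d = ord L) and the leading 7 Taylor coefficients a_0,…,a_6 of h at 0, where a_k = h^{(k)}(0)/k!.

f: a_k = 4, 4, 20, 36, 116, 260, 724, …
g: a_k = 1, 1, 4, 7, 19, 40, 97, …
L₀ := L_f ⊗_s L_g (sym. prod.), ord ≤ 1.
h=∫₀ˣh₀: take L = L₀·Dx.
L = (-2 - 12·x + 21·x^2 + 48·x^3)·Dx + (1 - 2·x - 6·x^2 + 7·x^3 + 12·x^4)·Dx^2  (order 2).
h: a_k = 0, 4, 4, 40/3, 25, 336/5, 448/3, …
ICs: h(0) = 0, h′(0) = 4.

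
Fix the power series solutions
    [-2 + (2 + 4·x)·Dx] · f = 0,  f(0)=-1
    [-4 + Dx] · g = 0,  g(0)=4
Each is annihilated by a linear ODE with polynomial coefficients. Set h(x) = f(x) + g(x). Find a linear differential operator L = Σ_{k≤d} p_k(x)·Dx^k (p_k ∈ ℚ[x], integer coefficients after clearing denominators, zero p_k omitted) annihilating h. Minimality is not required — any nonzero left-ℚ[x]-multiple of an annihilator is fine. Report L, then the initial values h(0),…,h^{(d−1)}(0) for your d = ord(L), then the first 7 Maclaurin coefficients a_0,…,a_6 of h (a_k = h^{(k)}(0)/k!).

f: a_k = -1, -1, 1/2, -1/2, 5/8, -7/8, 21/16, …
g: a_k = 4, 16, 32, 128/3, 128/3, 512/15, 1024/45, …
Weyl lclm of L_f,L_g ⇒ L₀ (ord ≤ 2).
L = (20 + 32·x) + (-17 - 64·x - 64·x^2)·Dx + (3 + 14·x + 16·x^2)·Dx^2  (order 2).
h: a_k = 3, 15, 65/2, 253/6, 1039/24, 3991/120, 17329/720, …
ICs: h(0) = 3, h′(0) = 15.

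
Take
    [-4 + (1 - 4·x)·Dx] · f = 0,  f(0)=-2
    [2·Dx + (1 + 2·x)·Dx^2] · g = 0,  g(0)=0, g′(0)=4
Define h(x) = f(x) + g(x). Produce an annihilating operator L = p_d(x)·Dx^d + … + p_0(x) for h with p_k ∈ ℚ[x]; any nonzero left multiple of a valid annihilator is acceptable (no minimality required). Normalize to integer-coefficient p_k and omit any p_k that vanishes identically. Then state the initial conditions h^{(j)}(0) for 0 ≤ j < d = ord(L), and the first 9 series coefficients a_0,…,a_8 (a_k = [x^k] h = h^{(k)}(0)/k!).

f: a_k = -2, -8, -32, -128, -512, -2048, -8192, -32768, -131072, …
g: a_k = 0, 4, -4, 16/3, -8, 64/5, -64/3, 256/7, -64, …
h₀=f+g: left-lcm gives L₀, ord ≤ 3.
L = (128 + 64·x)·Dx + (44 + 224·x + 128·x^2)·Dx^2 + (-5 + 6·x + 48·x^2 + 32·x^3)·Dx^3  (order 3).
h: a_k = -2, -4, -36, -368/3, -520, -10176/5, -24640/3, -229120/7, -131136, …
ICs: h(0) = -2, h′(0) = -4, h′′(0) = -72.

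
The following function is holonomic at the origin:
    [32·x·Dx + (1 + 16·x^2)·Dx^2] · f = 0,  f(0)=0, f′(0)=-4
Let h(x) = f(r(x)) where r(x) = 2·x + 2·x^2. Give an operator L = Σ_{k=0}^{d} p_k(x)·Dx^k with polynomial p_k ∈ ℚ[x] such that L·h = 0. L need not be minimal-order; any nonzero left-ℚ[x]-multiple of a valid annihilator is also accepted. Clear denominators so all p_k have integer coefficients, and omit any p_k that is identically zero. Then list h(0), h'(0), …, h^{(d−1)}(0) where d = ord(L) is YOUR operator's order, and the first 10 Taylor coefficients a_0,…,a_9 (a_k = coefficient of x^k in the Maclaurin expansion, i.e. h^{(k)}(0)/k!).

f: a_k = 0, -4, 0, 64/3, 0, -1024/5, 0, 16384/7, 0, -262144/9, …
h₀=f(r): pull back L_f along r ⇒ L₀.
L = (-2 + 128·x + 512·x^2 + 768·x^3 + 384·x^4)·Dx + (1 + 2·x + 64·x^2 + 256·x^3 + 320·x^4 + 128·x^5)·Dx^2  (order 2).
h: a_k = 0, -8, -8, 512/3, 512, -30208/5, -97792/3, 1638400/7, 2031616, -77889536/9, …
ICs: h(0) = 0, h′(0) = -8.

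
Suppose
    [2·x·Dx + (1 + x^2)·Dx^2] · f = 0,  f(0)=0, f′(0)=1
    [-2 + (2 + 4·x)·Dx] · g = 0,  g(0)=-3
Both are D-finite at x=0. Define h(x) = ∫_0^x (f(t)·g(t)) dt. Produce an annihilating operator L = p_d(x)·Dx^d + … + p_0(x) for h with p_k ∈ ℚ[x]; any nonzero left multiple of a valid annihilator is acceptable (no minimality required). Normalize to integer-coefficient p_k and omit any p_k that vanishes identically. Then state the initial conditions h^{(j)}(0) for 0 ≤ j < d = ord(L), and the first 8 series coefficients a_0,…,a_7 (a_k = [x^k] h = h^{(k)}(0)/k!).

f: a_k = 0, 1, 0, -1/3, 0, 1/5, 0, -1/7, …
g: a_k = -3, -3, 3/2, -3/2, 15/8, -21/8, 63/16, -99/16, …
f·g: L₀ = L_f ⊗_s L_g, ord ≤ 2·1.
∫: right-multiply L₀ by Dx.
L = (3 - 2·x - x^2)·Dx + (-2 - 2·x + 6·x^2 + 4·x^3)·Dx^2 + (1 + 4·x + 5·x^2 + 4·x^3 + 4·x^4)·Dx^3  (order 3).
h: a_k = 0, 0, -3/2, -1, 5/8, -1/10, 31/240, -109/280, …
ICs: h(0) = 0, h′(0) = 0, h′′(0) = -3.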